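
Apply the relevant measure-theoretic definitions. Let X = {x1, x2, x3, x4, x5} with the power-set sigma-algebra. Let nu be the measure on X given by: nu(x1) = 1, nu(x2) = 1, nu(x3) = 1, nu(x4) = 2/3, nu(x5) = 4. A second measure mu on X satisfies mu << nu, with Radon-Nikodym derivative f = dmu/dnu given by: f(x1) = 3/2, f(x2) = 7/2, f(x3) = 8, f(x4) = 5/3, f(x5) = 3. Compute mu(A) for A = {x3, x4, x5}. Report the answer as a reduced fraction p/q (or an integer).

By the defining property of the Radon-Nikodym derivative, for every measurable set A,
  mu(A) = integral_A f dnu.
Since nu is a discrete measure concentrated on the atoms of X, the integral over A reduces to the sum
  mu(A) = sum_{x in A} f(x) * nu({x}).
Computing each term:
  x3: f(x3) * nu(x3) = 8 * 1 = 8.
  x4: f(x4) * nu(x4) = 5/3 * 2/3 = 10/9.
  x5: f(x5) * nu(x5) = 3 * 4 = 12.
Summing: mu(A) = 8 + 10/9 + 12 = 190/9.

190/9


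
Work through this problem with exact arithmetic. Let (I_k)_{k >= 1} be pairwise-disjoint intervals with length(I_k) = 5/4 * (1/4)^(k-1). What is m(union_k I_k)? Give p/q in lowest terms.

By countable additivity of the Lebesgue measure on pairwise disjoint measurable sets,
  m(union_{k >= 1} I_k) = sum_{k >= 1} m(I_k) = sum_{k >= 1} a * r^(k-1),
  with a = 5/4 and r = 1/4.
Since 0 < r = 1/4 < 1, the geometric series converges:
  sum_{k >= 1} a * r^(k-1) = a / (1 - r).
  = 5/4 / (1 - 1/4)
  = 5/4 / (3/4)
  = 5/3.

5/3


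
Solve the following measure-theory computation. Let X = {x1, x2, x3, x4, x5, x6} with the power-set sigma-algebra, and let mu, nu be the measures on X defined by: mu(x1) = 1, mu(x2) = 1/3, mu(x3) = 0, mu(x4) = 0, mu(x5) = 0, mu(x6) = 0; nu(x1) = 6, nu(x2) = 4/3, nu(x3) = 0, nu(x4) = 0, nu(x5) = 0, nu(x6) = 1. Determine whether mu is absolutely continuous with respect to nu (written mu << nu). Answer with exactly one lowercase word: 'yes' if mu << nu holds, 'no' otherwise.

mu << nu means: every nu-null measurable set is also mu-null; equivalently, for every atom x, if nu({x}) = 0 then mu({x}) = 0.
Checking each atom:
  x1: nu = 6 > 0 -> no constraint.
  x2: nu = 4/3 > 0 -> no constraint.
  x3: nu = 0, mu = 0 -> consistent with mu << nu.
  x4: nu = 0, mu = 0 -> consistent with mu << nu.
  x5: nu = 0, mu = 0 -> consistent with mu << nu.
  x6: nu = 1 > 0 -> no constraint.
No atom violates the condition. Therefore mu << nu.

yes


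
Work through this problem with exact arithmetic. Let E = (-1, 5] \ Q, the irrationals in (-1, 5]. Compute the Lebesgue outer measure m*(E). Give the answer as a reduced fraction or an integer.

The interval I = (-1, 5] has m(I) = 5 - (-1) = 6 (endpoints are measure-zero, so open/closed/half-open agree). Write I = (I cap Q) u (I \ Q). The rationals in I are countable, so m*(I cap Q) = 0 (cover each rational by intervals whose total length is arbitrarily small). By countable subadditivity m*(I) <= m*(I cap Q) + m*(I \ Q), hence m*(I \ Q) >= m(I) = 6. The reverse inequality m*(I \ Q) <= m*(I) = 6 is trivial since (I \ Q) is a subset of I. Therefore m*(I \ Q) = 6.

6


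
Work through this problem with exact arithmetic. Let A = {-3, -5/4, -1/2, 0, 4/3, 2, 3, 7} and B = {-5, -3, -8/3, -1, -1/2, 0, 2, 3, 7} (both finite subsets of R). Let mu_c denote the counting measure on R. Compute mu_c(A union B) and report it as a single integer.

Counting measure on a finite set equals cardinality. By inclusion-exclusion, |A union B| = |A| + |B| - |A cap B|.
|A| = 8, |B| = 9, |A cap B| = 6.
So mu_c(A union B) = 8 + 9 - 6 = 11.

11


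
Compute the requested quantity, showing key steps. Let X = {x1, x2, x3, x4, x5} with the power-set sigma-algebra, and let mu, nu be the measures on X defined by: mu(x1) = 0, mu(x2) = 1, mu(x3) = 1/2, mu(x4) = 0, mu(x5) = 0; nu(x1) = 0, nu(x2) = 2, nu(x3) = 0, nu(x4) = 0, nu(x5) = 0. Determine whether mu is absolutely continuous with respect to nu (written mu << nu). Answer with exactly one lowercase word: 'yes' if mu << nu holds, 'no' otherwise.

mu << nu means: every nu-null measurable set is also mu-null; equivalently, for every atom x, if nu({x}) = 0 then mu({x}) = 0.
Checking each atom:
  x1: nu = 0, mu = 0 -> consistent with mu << nu.
  x2: nu = 2 > 0 -> no constraint.
  x3: nu = 0, mu = 1/2 > 0 -> violates mu << nu.
  x4: nu = 0, mu = 0 -> consistent with mu << nu.
  x5: nu = 0, mu = 0 -> consistent with mu << nu.
The atom(s) x3 violate the condition (nu = 0 but mu > 0). Therefore mu is NOT absolutely continuous w.r.t. nu.

no


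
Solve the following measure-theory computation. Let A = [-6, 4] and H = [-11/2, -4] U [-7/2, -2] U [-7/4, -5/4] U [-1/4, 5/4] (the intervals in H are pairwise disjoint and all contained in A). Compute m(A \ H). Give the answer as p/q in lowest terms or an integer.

The ambient interval has length m(A) = 4 - (-6) = 10.
Since the holes are disjoint and sit inside A, by finite additivity
  m(H) = sum_i (b_i - a_i), and m(A \ H) = m(A) - m(H).
Computing the hole measures:
  m(H_1) = -4 - (-11/2) = 3/2.
  m(H_2) = -2 - (-7/2) = 3/2.
  m(H_3) = -5/4 - (-7/4) = 1/2.
  m(H_4) = 5/4 - (-1/4) = 3/2.
Summed: m(H) = 3/2 + 3/2 + 1/2 + 3/2 = 5.
So m(A \ H) = 10 - 5 = 5.

5


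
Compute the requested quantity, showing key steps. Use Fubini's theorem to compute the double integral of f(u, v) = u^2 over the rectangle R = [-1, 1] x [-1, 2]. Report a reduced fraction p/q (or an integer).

f(u, v) is a tensor product of a function of u and a function of v, and both factors are bounded continuous (hence Lebesgue integrable) on the rectangle, so Fubini's theorem applies:
  integral_R f d(m x m) = (integral_a1^b1 u^2 du) * (integral_a2^b2 1 dv).
Inner integral in u: integral_{-1}^{1} u^2 du = (1^3 - (-1)^3)/3
  = 2/3.
Inner integral in v: integral_{-1}^{2} 1 dv = (2^1 - (-1)^1)/1
  = 3.
Product: (2/3) * (3) = 2.

2


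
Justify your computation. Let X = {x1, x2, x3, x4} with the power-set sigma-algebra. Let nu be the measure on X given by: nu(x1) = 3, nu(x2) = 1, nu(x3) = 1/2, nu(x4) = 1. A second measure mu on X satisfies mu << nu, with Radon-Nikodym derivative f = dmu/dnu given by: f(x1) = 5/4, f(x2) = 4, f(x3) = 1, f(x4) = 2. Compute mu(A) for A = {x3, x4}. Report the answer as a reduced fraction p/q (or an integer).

By the defining property of the Radon-Nikodym derivative, for every measurable set A,
  mu(A) = integral_A f dnu.
Since nu is a discrete measure concentrated on the atoms of X, the integral over A reduces to the sum
  mu(A) = sum_{x in A} f(x) * nu({x}).
Computing each term:
  x3: f(x3) * nu(x3) = 1 * 1/2 = 1/2.
  x4: f(x4) * nu(x4) = 2 * 1 = 2.
Summing: mu(A) = 1/2 + 2 = 5/2.

5/2


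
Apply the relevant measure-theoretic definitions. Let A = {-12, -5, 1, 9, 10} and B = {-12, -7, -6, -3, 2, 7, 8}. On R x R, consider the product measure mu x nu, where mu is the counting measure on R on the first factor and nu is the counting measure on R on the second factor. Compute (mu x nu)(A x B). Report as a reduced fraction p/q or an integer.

For a measurable rectangle A x B, the product measure satisfies
  (mu x nu)(A x B) = mu(A) * nu(B).
  mu(A) = 5.
  nu(B) = 7.
  (mu x nu)(A x B) = 5 * 7 = 35.

35


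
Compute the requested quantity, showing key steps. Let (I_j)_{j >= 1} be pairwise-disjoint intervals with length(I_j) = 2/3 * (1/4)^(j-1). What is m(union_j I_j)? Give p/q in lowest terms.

By countable additivity of the Lebesgue measure on pairwise disjoint measurable sets,
  m(union_{j >= 1} I_j) = sum_{j >= 1} m(I_j) = sum_{j >= 1} a * r^(j-1),
  with a = 2/3 and r = 1/4.
Since 0 < r = 1/4 < 1, the geometric series converges:
  sum_{j >= 1} a * r^(j-1) = a / (1 - r).
  = 2/3 / (1 - 1/4)
  = 2/3 / (3/4)
  = 8/9.

8/9


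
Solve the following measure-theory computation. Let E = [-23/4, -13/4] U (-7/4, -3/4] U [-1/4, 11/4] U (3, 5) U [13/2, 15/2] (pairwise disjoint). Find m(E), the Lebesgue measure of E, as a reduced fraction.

For pairwise disjoint intervals, m(union_i I_i) = sum_i m(I_i),
and m is invariant under swapping open/closed endpoints (single points have measure 0).
So m(E) = sum_i (b_i - a_i).
  I_1 has length -13/4 - (-23/4) = 5/2.
  I_2 has length -3/4 - (-7/4) = 1.
  I_3 has length 11/4 - (-1/4) = 3.
  I_4 has length 5 - 3 = 2.
  I_5 has length 15/2 - 13/2 = 1.
Summing:
  m(E) = 5/2 + 1 + 3 + 2 + 1 = 19/2.

19/2


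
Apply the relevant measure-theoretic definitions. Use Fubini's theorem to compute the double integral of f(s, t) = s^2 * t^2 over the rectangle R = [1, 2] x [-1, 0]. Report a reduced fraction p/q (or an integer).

f(s, t) is a tensor product of a function of s and a function of t, and both factors are bounded continuous (hence Lebesgue integrable) on the rectangle, so Fubini's theorem applies:
  integral_R f d(m x m) = (integral_a1^b1 s^2 ds) * (integral_a2^b2 t^2 dt).
Inner integral in s: integral_{1}^{2} s^2 ds = (2^3 - 1^3)/3
  = 7/3.
Inner integral in t: integral_{-1}^{0} t^2 dt = (0^3 - (-1)^3)/3
  = 1/3.
Product: (7/3) * (1/3) = 7/9.

7/9


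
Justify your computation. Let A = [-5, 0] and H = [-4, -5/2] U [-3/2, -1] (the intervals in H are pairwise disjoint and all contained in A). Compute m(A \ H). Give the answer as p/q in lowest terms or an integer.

The ambient interval has length m(A) = 0 - (-5) = 5.
Since the holes are disjoint and sit inside A, by finite additivity
  m(H) = sum_i (b_i - a_i), and m(A \ H) = m(A) - m(H).
Computing the hole measures:
  m(H_1) = -5/2 - (-4) = 3/2.
  m(H_2) = -1 - (-3/2) = 1/2.
Summed: m(H) = 3/2 + 1/2 = 2.
So m(A \ H) = 5 - 2 = 3.

3


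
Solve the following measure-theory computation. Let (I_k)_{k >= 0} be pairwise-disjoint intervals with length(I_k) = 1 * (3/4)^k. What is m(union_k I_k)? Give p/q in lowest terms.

By countable additivity of the Lebesgue measure on pairwise disjoint measurable sets,
  m(union_{k >= 0} I_k) = sum_{k >= 0} m(I_k) = sum_{k >= 0} a * r^k,
  with a = 1 and r = 3/4.
Since 0 < r = 3/4 < 1, the geometric series converges:
  sum_{k >= 0} a * r^k = a / (1 - r).
  = 1 / (1 - 3/4)
  = 1 / (1/4)
  = 4.

4


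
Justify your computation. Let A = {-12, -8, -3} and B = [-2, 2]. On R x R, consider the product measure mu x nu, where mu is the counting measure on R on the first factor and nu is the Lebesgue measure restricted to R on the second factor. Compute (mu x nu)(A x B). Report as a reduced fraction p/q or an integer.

For a measurable rectangle A x B, the product measure satisfies
  (mu x nu)(A x B) = mu(A) * nu(B).
  mu(A) = 3.
  nu(B) = 4.
  (mu x nu)(A x B) = 3 * 4 = 12.

12


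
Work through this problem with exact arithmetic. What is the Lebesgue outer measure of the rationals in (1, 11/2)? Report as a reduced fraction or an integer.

E = Q cap (1, 11/2) is a subset of Q, which is countable. Enumerate Q = {q_1, q_2, ...}; for any eps > 0, cover q_k by the open interval (q_k - eps/2^(k+1), q_k + eps/2^(k+1)), of length eps/2^k. The total cover length is sum_{k>=1} eps/2^k = eps. Hence m*(E) <= m*(Q) <= eps for every eps > 0, and since outer measure is non-negative, m*(E) = 0.

0


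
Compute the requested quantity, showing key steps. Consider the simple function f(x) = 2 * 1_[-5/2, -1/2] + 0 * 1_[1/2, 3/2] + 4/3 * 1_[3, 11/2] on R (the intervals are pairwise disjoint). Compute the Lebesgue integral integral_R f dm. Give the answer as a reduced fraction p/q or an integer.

For a simple function f = sum_i c_i * 1_{A_i} with disjoint A_i,
  integral f dm = sum_i c_i * m(A_i).
Lengths of the A_i:
  m(A_1) = -1/2 - (-5/2) = 2.
  m(A_2) = 3/2 - 1/2 = 1.
  m(A_3) = 11/2 - 3 = 5/2.
Contributions c_i * m(A_i):
  (2) * (2) = 4.
  (0) * (1) = 0.
  (4/3) * (5/2) = 10/3.
Total: 4 + 0 + 10/3 = 22/3.

22/3


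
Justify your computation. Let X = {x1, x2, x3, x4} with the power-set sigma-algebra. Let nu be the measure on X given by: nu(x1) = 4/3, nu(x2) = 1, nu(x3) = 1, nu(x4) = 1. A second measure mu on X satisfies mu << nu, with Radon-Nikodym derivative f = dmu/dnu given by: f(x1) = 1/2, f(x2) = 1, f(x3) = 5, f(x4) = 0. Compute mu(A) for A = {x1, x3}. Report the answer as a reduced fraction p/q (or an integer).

By the defining property of the Radon-Nikodym derivative, for every measurable set A,
  mu(A) = integral_A f dnu.
Since nu is a discrete measure concentrated on the atoms of X, the integral over A reduces to the sum
  mu(A) = sum_{x in A} f(x) * nu({x}).
Computing each term:
  x1: f(x1) * nu(x1) = 1/2 * 4/3 = 2/3.
  x3: f(x3) * nu(x3) = 5 * 1 = 5.
Summing: mu(A) = 2/3 + 5 = 17/3.

17/3


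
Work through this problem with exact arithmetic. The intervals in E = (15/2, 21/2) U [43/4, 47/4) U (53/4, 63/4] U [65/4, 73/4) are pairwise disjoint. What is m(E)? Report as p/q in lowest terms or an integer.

For pairwise disjoint intervals, m(union_i I_i) = sum_i m(I_i),
and m is invariant under swapping open/closed endpoints (single points have measure 0).
So m(E) = sum_i (b_i - a_i).
  I_1 has length 21/2 - 15/2 = 3.
  I_2 has length 47/4 - 43/4 = 1.
  I_3 has length 63/4 - 53/4 = 5/2.
  I_4 has length 73/4 - 65/4 = 2.
Summing:
  m(E) = 3 + 1 + 5/2 + 2 = 17/2.

17/2


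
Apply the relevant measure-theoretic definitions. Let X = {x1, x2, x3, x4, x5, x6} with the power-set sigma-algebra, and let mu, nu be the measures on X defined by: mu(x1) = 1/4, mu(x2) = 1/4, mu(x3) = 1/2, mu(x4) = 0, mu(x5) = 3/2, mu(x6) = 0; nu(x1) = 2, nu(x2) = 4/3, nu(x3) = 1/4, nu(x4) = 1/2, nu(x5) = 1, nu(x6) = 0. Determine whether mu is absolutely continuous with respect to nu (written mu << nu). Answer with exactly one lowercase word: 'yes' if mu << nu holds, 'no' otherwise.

mu << nu means: every nu-null measurable set is also mu-null; equivalently, for every atom x, if nu({x}) = 0 then mu({x}) = 0.
Checking each atom:
  x1: nu = 2 > 0 -> no constraint.
  x2: nu = 4/3 > 0 -> no constraint.
  x3: nu = 1/4 > 0 -> no constraint.
  x4: nu = 1/2 > 0 -> no constraint.
  x5: nu = 1 > 0 -> no constraint.
  x6: nu = 0, mu = 0 -> consistent with mu << nu.
No atom violates the condition. Therefore mu << nu.

yes


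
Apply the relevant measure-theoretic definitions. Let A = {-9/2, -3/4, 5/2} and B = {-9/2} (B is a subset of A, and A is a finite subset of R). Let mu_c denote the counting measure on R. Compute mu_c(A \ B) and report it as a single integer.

Counting measure assigns mu_c(E) = |E| (number of elements) when E is finite. For B subset A, A \ B is the set of elements of A not in B, so |A \ B| = |A| - |B|.
|A| = 3, |B| = 1, so mu_c(A \ B) = 3 - 1 = 2.

2


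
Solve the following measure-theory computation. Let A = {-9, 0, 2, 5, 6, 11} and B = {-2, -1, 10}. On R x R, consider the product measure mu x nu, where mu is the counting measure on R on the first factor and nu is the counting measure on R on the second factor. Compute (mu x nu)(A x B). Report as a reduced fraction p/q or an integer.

For a measurable rectangle A x B, the product measure satisfies
  (mu x nu)(A x B) = mu(A) * nu(B).
  mu(A) = 6.
  nu(B) = 3.
  (mu x nu)(A x B) = 6 * 3 = 18.

18


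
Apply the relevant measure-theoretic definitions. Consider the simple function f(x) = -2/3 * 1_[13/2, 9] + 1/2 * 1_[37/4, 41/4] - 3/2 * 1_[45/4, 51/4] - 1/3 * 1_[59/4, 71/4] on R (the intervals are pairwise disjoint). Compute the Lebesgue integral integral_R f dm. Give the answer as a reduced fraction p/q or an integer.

For a simple function f = sum_i c_i * 1_{A_i} with disjoint A_i,
  integral f dm = sum_i c_i * m(A_i).
Lengths of the A_i:
  m(A_1) = 9 - 13/2 = 5/2.
  m(A_2) = 41/4 - 37/4 = 1.
  m(A_3) = 51/4 - 45/4 = 3/2.
  m(A_4) = 71/4 - 59/4 = 3.
Contributions c_i * m(A_i):
  (-2/3) * (5/2) = -5/3.
  (1/2) * (1) = 1/2.
  (-3/2) * (3/2) = -9/4.
  (-1/3) * (3) = -1.
Total: -5/3 + 1/2 - 9/4 - 1 = -53/12.

-53/12


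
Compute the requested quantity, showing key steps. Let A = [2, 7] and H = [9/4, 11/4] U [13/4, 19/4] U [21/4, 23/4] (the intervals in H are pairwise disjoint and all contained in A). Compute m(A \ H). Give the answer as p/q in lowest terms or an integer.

The ambient interval has length m(A) = 7 - 2 = 5.
Since the holes are disjoint and sit inside A, by finite additivity
  m(H) = sum_i (b_i - a_i), and m(A \ H) = m(A) - m(H).
Computing the hole measures:
  m(H_1) = 11/4 - 9/4 = 1/2.
  m(H_2) = 19/4 - 13/4 = 3/2.
  m(H_3) = 23/4 - 21/4 = 1/2.
Summed: m(H) = 1/2 + 3/2 + 1/2 = 5/2.
So m(A \ H) = 5 - 5/2 = 5/2.

5/2


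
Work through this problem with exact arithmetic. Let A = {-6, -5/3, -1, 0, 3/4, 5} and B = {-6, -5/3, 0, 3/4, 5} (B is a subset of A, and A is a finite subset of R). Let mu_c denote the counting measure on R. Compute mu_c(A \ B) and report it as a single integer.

Counting measure assigns mu_c(E) = |E| (number of elements) when E is finite. For B subset A, A \ B is the set of elements of A not in B, so |A \ B| = |A| - |B|.
|A| = 6, |B| = 5, so mu_c(A \ B) = 6 - 5 = 1.

1


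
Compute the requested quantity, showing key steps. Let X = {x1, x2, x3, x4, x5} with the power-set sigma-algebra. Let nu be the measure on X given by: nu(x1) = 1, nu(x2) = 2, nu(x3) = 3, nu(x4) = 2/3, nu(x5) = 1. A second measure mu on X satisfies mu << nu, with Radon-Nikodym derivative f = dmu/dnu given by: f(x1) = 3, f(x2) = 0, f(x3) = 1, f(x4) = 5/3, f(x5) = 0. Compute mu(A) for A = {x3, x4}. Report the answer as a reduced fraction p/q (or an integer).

By the defining property of the Radon-Nikodym derivative, for every measurable set A,
  mu(A) = integral_A f dnu.
Since nu is a discrete measure concentrated on the atoms of X, the integral over A reduces to the sum
  mu(A) = sum_{x in A} f(x) * nu({x}).
Computing each term:
  x3: f(x3) * nu(x3) = 1 * 3 = 3.
  x4: f(x4) * nu(x4) = 5/3 * 2/3 = 10/9.
Summing: mu(A) = 3 + 10/9 = 37/9.

37/9


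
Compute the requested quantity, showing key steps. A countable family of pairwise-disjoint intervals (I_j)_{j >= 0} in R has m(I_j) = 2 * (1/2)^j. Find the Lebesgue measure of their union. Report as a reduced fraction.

By countable additivity of the Lebesgue measure on pairwise disjoint measurable sets,
  m(union_{j >= 0} I_j) = sum_{j >= 0} m(I_j) = sum_{j >= 0} a * r^j,
  with a = 2 and r = 1/2.
Since 0 < r = 1/2 < 1, the geometric series converges:
  sum_{j >= 0} a * r^j = a / (1 - r).
  = 2 / (1 - 1/2)
  = 2 / (1/2)
  = 4.

4


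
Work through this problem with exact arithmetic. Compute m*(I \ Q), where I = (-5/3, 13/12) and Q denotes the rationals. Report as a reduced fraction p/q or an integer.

The interval I = (-5/3, 13/12) has m(I) = 13/12 - (-5/3) = 11/4 (endpoints are measure-zero, so open/closed/half-open agree). Write I = (I cap Q) u (I \ Q). The rationals in I are countable, so m*(I cap Q) = 0 (cover each rational by intervals whose total length is arbitrarily small). By countable subadditivity m*(I) <= m*(I cap Q) + m*(I \ Q), hence m*(I \ Q) >= m(I) = 11/4. The reverse inequality m*(I \ Q) <= m*(I) = 11/4 is trivial since (I \ Q) is a subset of I. Therefore m*(I \ Q) = 11/4.

11/4


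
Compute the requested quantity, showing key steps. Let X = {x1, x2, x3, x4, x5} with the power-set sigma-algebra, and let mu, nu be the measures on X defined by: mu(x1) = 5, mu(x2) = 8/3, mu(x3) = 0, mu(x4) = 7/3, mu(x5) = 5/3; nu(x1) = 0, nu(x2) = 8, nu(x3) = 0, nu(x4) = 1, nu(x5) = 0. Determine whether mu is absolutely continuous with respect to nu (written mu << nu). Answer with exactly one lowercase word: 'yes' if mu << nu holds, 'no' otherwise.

mu << nu means: every nu-null measurable set is also mu-null; equivalently, for every atom x, if nu({x}) = 0 then mu({x}) = 0.
Checking each atom:
  x1: nu = 0, mu = 5 > 0 -> violates mu << nu.
  x2: nu = 8 > 0 -> no constraint.
  x3: nu = 0, mu = 0 -> consistent with mu << nu.
  x4: nu = 1 > 0 -> no constraint.
  x5: nu = 0, mu = 5/3 > 0 -> violates mu << nu.
The atom(s) x1, x5 violate the condition (nu = 0 but mu > 0). Therefore mu is NOT absolutely continuous w.r.t. nu.

no


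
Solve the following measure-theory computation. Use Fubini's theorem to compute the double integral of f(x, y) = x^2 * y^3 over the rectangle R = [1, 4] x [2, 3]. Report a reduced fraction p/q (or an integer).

f(x, y) is a tensor product of a function of x and a function of y, and both factors are bounded continuous (hence Lebesgue integrable) on the rectangle, so Fubini's theorem applies:
  integral_R f d(m x m) = (integral_a1^b1 x^2 dx) * (integral_a2^b2 y^3 dy).
Inner integral in x: integral_{1}^{4} x^2 dx = (4^3 - 1^3)/3
  = 21.
Inner integral in y: integral_{2}^{3} y^3 dy = (3^4 - 2^4)/4
  = 65/4.
Product: (21) * (65/4) = 1365/4.

1365/4


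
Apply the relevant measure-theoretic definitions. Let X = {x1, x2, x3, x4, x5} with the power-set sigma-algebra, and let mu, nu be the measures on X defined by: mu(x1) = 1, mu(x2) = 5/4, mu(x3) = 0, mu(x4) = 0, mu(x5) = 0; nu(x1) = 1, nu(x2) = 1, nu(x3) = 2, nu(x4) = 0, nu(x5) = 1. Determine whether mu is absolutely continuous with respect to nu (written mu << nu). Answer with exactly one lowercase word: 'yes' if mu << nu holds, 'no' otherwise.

mu << nu means: every nu-null measurable set is also mu-null; equivalently, for every atom x, if nu({x}) = 0 then mu({x}) = 0.
Checking each atom:
  x1: nu = 1 > 0 -> no constraint.
  x2: nu = 1 > 0 -> no constraint.
  x3: nu = 2 > 0 -> no constraint.
  x4: nu = 0, mu = 0 -> consistent with mu << nu.
  x5: nu = 1 > 0 -> no constraint.
No atom violates the condition. Therefore mu << nu.

yes


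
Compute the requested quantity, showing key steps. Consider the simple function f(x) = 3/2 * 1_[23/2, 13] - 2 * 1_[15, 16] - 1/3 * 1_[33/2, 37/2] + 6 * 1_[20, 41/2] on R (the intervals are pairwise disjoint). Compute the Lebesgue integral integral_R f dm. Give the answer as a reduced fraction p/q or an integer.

For a simple function f = sum_i c_i * 1_{A_i} with disjoint A_i,
  integral f dm = sum_i c_i * m(A_i).
Lengths of the A_i:
  m(A_1) = 13 - 23/2 = 3/2.
  m(A_2) = 16 - 15 = 1.
  m(A_3) = 37/2 - 33/2 = 2.
  m(A_4) = 41/2 - 20 = 1/2.
Contributions c_i * m(A_i):
  (3/2) * (3/2) = 9/4.
  (-2) * (1) = -2.
  (-1/3) * (2) = -2/3.
  (6) * (1/2) = 3.
Total: 9/4 - 2 - 2/3 + 3 = 31/12.

31/12


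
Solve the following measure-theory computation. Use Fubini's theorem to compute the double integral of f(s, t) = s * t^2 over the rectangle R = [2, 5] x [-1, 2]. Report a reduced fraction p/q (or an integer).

f(s, t) is a tensor product of a function of s and a function of t, and both factors are bounded continuous (hence Lebesgue integrable) on the rectangle, so Fubini's theorem applies:
  integral_R f d(m x m) = (integral_a1^b1 s ds) * (integral_a2^b2 t^2 dt).
Inner integral in s: integral_{2}^{5} s ds = (5^2 - 2^2)/2
  = 21/2.
Inner integral in t: integral_{-1}^{2} t^2 dt = (2^3 - (-1)^3)/3
  = 3.
Product: (21/2) * (3) = 63/2.

63/2


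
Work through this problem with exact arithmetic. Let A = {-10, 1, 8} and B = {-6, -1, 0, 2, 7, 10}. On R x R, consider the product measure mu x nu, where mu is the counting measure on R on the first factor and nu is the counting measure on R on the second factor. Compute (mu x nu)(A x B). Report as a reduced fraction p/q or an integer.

For a measurable rectangle A x B, the product measure satisfies
  (mu x nu)(A x B) = mu(A) * nu(B).
  mu(A) = 3.
  nu(B) = 6.
  (mu x nu)(A x B) = 3 * 6 = 18.

18


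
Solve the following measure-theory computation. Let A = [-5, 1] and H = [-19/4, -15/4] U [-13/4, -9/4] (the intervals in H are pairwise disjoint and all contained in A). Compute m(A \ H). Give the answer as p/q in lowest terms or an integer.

The ambient interval has length m(A) = 1 - (-5) = 6.
Since the holes are disjoint and sit inside A, by finite additivity
  m(H) = sum_i (b_i - a_i), and m(A \ H) = m(A) - m(H).
Computing the hole measures:
  m(H_1) = -15/4 - (-19/4) = 1.
  m(H_2) = -9/4 - (-13/4) = 1.
Summed: m(H) = 1 + 1 = 2.
So m(A \ H) = 6 - 2 = 4.

4


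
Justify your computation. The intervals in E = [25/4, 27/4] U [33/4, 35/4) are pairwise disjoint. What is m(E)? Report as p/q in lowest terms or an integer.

For pairwise disjoint intervals, m(union_i I_i) = sum_i m(I_i),
and m is invariant under swapping open/closed endpoints (single points have measure 0).
So m(E) = sum_i (b_i - a_i).
  I_1 has length 27/4 - 25/4 = 1/2.
  I_2 has length 35/4 - 33/4 = 1/2.
Summing:
  m(E) = 1/2 + 1/2 = 1.

1


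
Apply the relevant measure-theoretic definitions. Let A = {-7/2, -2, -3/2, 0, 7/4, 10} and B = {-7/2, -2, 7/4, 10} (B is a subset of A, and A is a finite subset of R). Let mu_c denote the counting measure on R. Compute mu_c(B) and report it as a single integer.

Counting measure assigns mu_c(E) = |E| (number of elements) when E is finite.
B has 4 element(s), so mu_c(B) = 4.

4


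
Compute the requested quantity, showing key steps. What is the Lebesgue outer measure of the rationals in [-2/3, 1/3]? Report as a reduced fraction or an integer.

The set Q cap [-2/3, 1/3] is countable (a subset of the countable set Q). Lebesgue outer measure of any countable set is 0: each singleton {q} has m*({q}) = 0, and by countable subadditivity m*(union_k {q_k}) <= sum_k m*({q_k}) = sum_k 0 = 0. The reverse inequality m*(E) >= 0 is automatic. So m*(Q cap [-2/3, 1/3]) = 0.

0


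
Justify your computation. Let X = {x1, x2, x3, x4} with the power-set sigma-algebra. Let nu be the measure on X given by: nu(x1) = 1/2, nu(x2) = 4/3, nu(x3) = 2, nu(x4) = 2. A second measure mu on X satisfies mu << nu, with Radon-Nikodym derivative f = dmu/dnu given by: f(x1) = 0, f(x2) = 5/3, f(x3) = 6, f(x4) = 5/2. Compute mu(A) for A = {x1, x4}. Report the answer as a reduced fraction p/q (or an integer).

By the defining property of the Radon-Nikodym derivative, for every measurable set A,
  mu(A) = integral_A f dnu.
Since nu is a discrete measure concentrated on the atoms of X, the integral over A reduces to the sum
  mu(A) = sum_{x in A} f(x) * nu({x}).
Computing each term:
  x1: f(x1) * nu(x1) = 0 * 1/2 = 0.
  x4: f(x4) * nu(x4) = 5/2 * 2 = 5.
Summing: mu(A) = 0 + 5 = 5.

5


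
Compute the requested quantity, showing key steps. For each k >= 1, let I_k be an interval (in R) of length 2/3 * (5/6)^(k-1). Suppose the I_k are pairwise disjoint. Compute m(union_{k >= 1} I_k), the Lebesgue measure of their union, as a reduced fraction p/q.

By countable additivity of the Lebesgue measure on pairwise disjoint measurable sets,
  m(union_{k >= 1} I_k) = sum_{k >= 1} m(I_k) = sum_{k >= 1} a * r^(k-1),
  with a = 2/3 and r = 5/6.
Since 0 < r = 5/6 < 1, the geometric series converges:
  sum_{k >= 1} a * r^(k-1) = a / (1 - r).
  = 2/3 / (1 - 5/6)
  = 2/3 / (1/6)
  = 4.

4


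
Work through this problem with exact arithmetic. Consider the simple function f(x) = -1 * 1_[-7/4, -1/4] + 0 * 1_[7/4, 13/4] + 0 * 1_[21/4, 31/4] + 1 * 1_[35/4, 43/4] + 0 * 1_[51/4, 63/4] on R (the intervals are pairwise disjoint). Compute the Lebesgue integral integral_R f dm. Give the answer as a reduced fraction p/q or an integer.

For a simple function f = sum_i c_i * 1_{A_i} with disjoint A_i,
  integral f dm = sum_i c_i * m(A_i).
Lengths of the A_i:
  m(A_1) = -1/4 - (-7/4) = 3/2.
  m(A_2) = 13/4 - 7/4 = 3/2.
  m(A_3) = 31/4 - 21/4 = 5/2.
  m(A_4) = 43/4 - 35/4 = 2.
  m(A_5) = 63/4 - 51/4 = 3.
Contributions c_i * m(A_i):
  (-1) * (3/2) = -3/2.
  (0) * (3/2) = 0.
  (0) * (5/2) = 0.
  (1) * (2) = 2.
  (0) * (3) = 0.
Total: -3/2 + 0 + 0 + 2 + 0 = 1/2.

1/2


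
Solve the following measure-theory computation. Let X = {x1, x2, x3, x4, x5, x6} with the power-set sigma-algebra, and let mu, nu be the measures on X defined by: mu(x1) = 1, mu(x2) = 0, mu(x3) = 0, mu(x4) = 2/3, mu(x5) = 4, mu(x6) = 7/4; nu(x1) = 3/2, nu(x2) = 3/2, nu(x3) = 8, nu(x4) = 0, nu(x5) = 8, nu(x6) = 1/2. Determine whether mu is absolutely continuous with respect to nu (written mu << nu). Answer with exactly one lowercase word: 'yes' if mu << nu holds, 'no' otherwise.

mu << nu means: every nu-null measurable set is also mu-null; equivalently, for every atom x, if nu({x}) = 0 then mu({x}) = 0.
Checking each atom:
  x1: nu = 3/2 > 0 -> no constraint.
  x2: nu = 3/2 > 0 -> no constraint.
  x3: nu = 8 > 0 -> no constraint.
  x4: nu = 0, mu = 2/3 > 0 -> violates mu << nu.
  x5: nu = 8 > 0 -> no constraint.
  x6: nu = 1/2 > 0 -> no constraint.
The atom(s) x4 violate the condition (nu = 0 but mu > 0). Therefore mu is NOT absolutely continuous w.r.t. nu.

no


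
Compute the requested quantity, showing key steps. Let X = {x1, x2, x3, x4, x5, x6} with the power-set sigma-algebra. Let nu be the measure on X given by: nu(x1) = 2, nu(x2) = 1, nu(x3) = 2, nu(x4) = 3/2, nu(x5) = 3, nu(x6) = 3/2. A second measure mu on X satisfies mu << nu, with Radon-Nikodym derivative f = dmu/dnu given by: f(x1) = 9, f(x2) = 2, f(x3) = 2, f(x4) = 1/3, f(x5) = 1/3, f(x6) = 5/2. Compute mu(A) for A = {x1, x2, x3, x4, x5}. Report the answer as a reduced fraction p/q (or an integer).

By the defining property of the Radon-Nikodym derivative, for every measurable set A,
  mu(A) = integral_A f dnu.
Since nu is a discrete measure concentrated on the atoms of X, the integral over A reduces to the sum
  mu(A) = sum_{x in A} f(x) * nu({x}).
Computing each term:
  x1: f(x1) * nu(x1) = 9 * 2 = 18.
  x2: f(x2) * nu(x2) = 2 * 1 = 2.
  x3: f(x3) * nu(x3) = 2 * 2 = 4.
  x4: f(x4) * nu(x4) = 1/3 * 3/2 = 1/2.
  x5: f(x5) * nu(x5) = 1/3 * 3 = 1.
Summing: mu(A) = 18 + 2 + 4 + 1/2 + 1 = 51/2.

51/2


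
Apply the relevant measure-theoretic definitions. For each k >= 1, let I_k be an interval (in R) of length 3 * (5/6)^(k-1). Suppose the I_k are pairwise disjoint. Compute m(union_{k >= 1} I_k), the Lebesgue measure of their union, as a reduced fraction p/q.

By countable additivity of the Lebesgue measure on pairwise disjoint measurable sets,
  m(union_{k >= 1} I_k) = sum_{k >= 1} m(I_k) = sum_{k >= 1} a * r^(k-1),
  with a = 3 and r = 5/6.
Since 0 < r = 5/6 < 1, the geometric series converges:
  sum_{k >= 1} a * r^(k-1) = a / (1 - r).
  = 3 / (1 - 5/6)
  = 3 / (1/6)
  = 18.

18


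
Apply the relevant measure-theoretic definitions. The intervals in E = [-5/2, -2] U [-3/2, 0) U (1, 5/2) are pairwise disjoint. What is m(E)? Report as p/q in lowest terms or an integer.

For pairwise disjoint intervals, m(union_i I_i) = sum_i m(I_i),
and m is invariant under swapping open/closed endpoints (single points have measure 0).
So m(E) = sum_i (b_i - a_i).
  I_1 has length -2 - (-5/2) = 1/2.
  I_2 has length 0 - (-3/2) = 3/2.
  I_3 has length 5/2 - 1 = 3/2.
Summing:
  m(E) = 1/2 + 3/2 + 3/2 = 7/2.

7/2


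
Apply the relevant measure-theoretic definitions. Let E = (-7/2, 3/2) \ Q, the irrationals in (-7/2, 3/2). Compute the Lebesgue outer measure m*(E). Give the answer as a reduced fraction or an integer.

The interval I = (-7/2, 3/2) has m(I) = 3/2 - (-7/2) = 5 (endpoints are measure-zero, so open/closed/half-open agree). Write I = (I cap Q) u (I \ Q). The rationals in I are countable, so m*(I cap Q) = 0 (cover each rational by intervals whose total length is arbitrarily small). By countable subadditivity m*(I) <= m*(I cap Q) + m*(I \ Q), hence m*(I \ Q) >= m(I) = 5. The reverse inequality m*(I \ Q) <= m*(I) = 5 is trivial since (I \ Q) is a subset of I. Therefore m*(I \ Q) = 5.

5


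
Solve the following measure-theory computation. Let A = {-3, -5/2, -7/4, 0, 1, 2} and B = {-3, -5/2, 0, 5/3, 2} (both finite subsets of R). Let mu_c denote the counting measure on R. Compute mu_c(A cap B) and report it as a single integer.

Counting measure on a finite set equals cardinality. mu_c(A cap B) = |A cap B| (elements appearing in both).
Enumerating the elements of A that also lie in B gives 4 element(s).
So mu_c(A cap B) = 4.

4


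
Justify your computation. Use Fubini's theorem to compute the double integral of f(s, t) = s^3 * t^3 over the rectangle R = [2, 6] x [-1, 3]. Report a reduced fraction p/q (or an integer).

f(s, t) is a tensor product of a function of s and a function of t, and both factors are bounded continuous (hence Lebesgue integrable) on the rectangle, so Fubini's theorem applies:
  integral_R f d(m x m) = (integral_a1^b1 s^3 ds) * (integral_a2^b2 t^3 dt).
Inner integral in s: integral_{2}^{6} s^3 ds = (6^4 - 2^4)/4
  = 320.
Inner integral in t: integral_{-1}^{3} t^3 dt = (3^4 - (-1)^4)/4
  = 20.
Product: (320) * (20) = 6400.

6400


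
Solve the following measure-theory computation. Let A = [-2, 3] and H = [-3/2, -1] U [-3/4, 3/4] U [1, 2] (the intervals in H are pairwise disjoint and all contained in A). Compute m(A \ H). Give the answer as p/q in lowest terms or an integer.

The ambient interval has length m(A) = 3 - (-2) = 5.
Since the holes are disjoint and sit inside A, by finite additivity
  m(H) = sum_i (b_i - a_i), and m(A \ H) = m(A) - m(H).
Computing the hole measures:
  m(H_1) = -1 - (-3/2) = 1/2.
  m(H_2) = 3/4 - (-3/4) = 3/2.
  m(H_3) = 2 - 1 = 1.
Summed: m(H) = 1/2 + 3/2 + 1 = 3.
So m(A \ H) = 5 - 3 = 2.

2


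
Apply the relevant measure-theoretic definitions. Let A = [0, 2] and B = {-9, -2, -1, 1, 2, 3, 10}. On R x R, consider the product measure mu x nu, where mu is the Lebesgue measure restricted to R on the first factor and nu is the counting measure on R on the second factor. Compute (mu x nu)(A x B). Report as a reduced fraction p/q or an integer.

For a measurable rectangle A x B, the product measure satisfies
  (mu x nu)(A x B) = mu(A) * nu(B).
  mu(A) = 2.
  nu(B) = 7.
  (mu x nu)(A x B) = 2 * 7 = 14.

14


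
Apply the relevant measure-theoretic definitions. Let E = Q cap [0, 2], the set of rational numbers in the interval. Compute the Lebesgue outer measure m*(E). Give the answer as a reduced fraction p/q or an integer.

E = Q cap [0, 2] is a subset of Q, which is countable. Enumerate Q = {q_1, q_2, ...}; for any eps > 0, cover q_k by the open interval (q_k - eps/2^(k+1), q_k + eps/2^(k+1)), of length eps/2^k. The total cover length is sum_{k>=1} eps/2^k = eps. Hence m*(E) <= m*(Q) <= eps for every eps > 0, and since outer measure is non-negative, m*(E) = 0.

0


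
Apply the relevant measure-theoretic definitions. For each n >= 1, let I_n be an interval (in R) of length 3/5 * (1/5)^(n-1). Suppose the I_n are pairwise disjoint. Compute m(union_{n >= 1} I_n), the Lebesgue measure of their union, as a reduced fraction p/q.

By countable additivity of the Lebesgue measure on pairwise disjoint measurable sets,
  m(union_{n >= 1} I_n) = sum_{n >= 1} m(I_n) = sum_{n >= 1} a * r^(n-1),
  with a = 3/5 and r = 1/5.
Since 0 < r = 1/5 < 1, the geometric series converges:
  sum_{n >= 1} a * r^(n-1) = a / (1 - r).
  = 3/5 / (1 - 1/5)
  = 3/5 / (4/5)
  = 3/4.

3/4


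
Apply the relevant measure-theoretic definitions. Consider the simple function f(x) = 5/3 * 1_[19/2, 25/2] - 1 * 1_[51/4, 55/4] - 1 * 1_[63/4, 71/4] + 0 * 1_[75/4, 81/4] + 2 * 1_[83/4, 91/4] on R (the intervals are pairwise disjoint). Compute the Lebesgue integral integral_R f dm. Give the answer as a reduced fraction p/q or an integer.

For a simple function f = sum_i c_i * 1_{A_i} with disjoint A_i,
  integral f dm = sum_i c_i * m(A_i).
Lengths of the A_i:
  m(A_1) = 25/2 - 19/2 = 3.
  m(A_2) = 55/4 - 51/4 = 1.
  m(A_3) = 71/4 - 63/4 = 2.
  m(A_4) = 81/4 - 75/4 = 3/2.
  m(A_5) = 91/4 - 83/4 = 2.
Contributions c_i * m(A_i):
  (5/3) * (3) = 5.
  (-1) * (1) = -1.
  (-1) * (2) = -2.
  (0) * (3/2) = 0.
  (2) * (2) = 4.
Total: 5 - 1 - 2 + 0 + 4 = 6.

6


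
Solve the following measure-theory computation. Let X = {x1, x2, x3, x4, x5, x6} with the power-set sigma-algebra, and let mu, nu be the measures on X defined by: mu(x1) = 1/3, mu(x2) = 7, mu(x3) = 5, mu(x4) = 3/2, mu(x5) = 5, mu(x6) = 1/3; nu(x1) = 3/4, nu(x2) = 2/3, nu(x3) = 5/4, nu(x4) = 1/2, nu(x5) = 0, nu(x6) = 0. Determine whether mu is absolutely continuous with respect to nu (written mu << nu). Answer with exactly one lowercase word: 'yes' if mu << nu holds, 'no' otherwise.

mu << nu means: every nu-null measurable set is also mu-null; equivalently, for every atom x, if nu({x}) = 0 then mu({x}) = 0.
Checking each atom:
  x1: nu = 3/4 > 0 -> no constraint.
  x2: nu = 2/3 > 0 -> no constraint.
  x3: nu = 5/4 > 0 -> no constraint.
  x4: nu = 1/2 > 0 -> no constraint.
  x5: nu = 0, mu = 5 > 0 -> violates mu << nu.
  x6: nu = 0, mu = 1/3 > 0 -> violates mu << nu.
The atom(s) x5, x6 violate the condition (nu = 0 but mu > 0). Therefore mu is NOT absolutely continuous w.r.t. nu.

no


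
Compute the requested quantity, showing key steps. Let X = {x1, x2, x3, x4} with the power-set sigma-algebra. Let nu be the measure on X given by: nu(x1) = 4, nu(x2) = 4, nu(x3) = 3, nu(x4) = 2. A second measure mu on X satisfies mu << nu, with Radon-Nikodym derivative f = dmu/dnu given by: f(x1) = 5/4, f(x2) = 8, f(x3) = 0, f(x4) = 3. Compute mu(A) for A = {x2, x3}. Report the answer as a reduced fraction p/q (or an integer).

By the defining property of the Radon-Nikodym derivative, for every measurable set A,
  mu(A) = integral_A f dnu.
Since nu is a discrete measure concentrated on the atoms of X, the integral over A reduces to the sum
  mu(A) = sum_{x in A} f(x) * nu({x}).
Computing each term:
  x2: f(x2) * nu(x2) = 8 * 4 = 32.
  x3: f(x3) * nu(x3) = 0 * 3 = 0.
Summing: mu(A) = 32 + 0 = 32.

32


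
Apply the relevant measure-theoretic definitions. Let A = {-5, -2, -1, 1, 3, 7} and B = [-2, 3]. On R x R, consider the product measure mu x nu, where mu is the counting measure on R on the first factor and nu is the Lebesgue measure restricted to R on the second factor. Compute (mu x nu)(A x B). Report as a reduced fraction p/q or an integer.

For a measurable rectangle A x B, the product measure satisfies
  (mu x nu)(A x B) = mu(A) * nu(B).
  mu(A) = 6.
  nu(B) = 5.
  (mu x nu)(A x B) = 6 * 5 = 30.

30


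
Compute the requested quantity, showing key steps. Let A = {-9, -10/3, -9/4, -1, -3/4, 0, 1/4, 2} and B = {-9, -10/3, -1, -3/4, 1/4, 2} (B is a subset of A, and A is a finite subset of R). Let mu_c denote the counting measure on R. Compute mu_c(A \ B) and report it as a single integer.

Counting measure assigns mu_c(E) = |E| (number of elements) when E is finite. For B subset A, A \ B is the set of elements of A not in B, so |A \ B| = |A| - |B|.
|A| = 8, |B| = 6, so mu_c(A \ B) = 8 - 6 = 2.

2


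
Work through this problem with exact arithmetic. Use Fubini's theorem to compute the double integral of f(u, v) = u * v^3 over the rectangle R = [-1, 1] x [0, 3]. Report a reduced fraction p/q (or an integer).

f(u, v) is a tensor product of a function of u and a function of v, and both factors are bounded continuous (hence Lebesgue integrable) on the rectangle, so Fubini's theorem applies:
  integral_R f d(m x m) = (integral_a1^b1 u du) * (integral_a2^b2 v^3 dv).
Inner integral in u: integral_{-1}^{1} u du = (1^2 - (-1)^2)/2
  = 0.
Inner integral in v: integral_{0}^{3} v^3 dv = (3^4 - 0^4)/4
  = 81/4.
Product: (0) * (81/4) = 0.

0


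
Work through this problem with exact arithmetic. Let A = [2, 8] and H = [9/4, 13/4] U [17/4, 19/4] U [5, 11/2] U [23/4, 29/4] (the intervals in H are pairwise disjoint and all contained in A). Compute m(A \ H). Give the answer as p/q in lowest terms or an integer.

The ambient interval has length m(A) = 8 - 2 = 6.
Since the holes are disjoint and sit inside A, by finite additivity
  m(H) = sum_i (b_i - a_i), and m(A \ H) = m(A) - m(H).
Computing the hole measures:
  m(H_1) = 13/4 - 9/4 = 1.
  m(H_2) = 19/4 - 17/4 = 1/2.
  m(H_3) = 11/2 - 5 = 1/2.
  m(H_4) = 29/4 - 23/4 = 3/2.
Summed: m(H) = 1 + 1/2 + 1/2 + 3/2 = 7/2.
So m(A \ H) = 6 - 7/2 = 5/2.

5/2


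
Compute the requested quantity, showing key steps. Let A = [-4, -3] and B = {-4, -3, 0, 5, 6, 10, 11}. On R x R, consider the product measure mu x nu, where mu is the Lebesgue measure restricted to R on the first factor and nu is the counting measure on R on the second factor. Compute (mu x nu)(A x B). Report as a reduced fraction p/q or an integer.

For a measurable rectangle A x B, the product measure satisfies
  (mu x nu)(A x B) = mu(A) * nu(B).
  mu(A) = 1.
  nu(B) = 7.
  (mu x nu)(A x B) = 1 * 7 = 7.

7


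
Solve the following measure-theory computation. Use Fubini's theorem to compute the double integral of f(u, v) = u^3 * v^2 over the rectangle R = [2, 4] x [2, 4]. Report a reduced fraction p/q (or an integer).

f(u, v) is a tensor product of a function of u and a function of v, and both factors are bounded continuous (hence Lebesgue integrable) on the rectangle, so Fubini's theorem applies:
  integral_R f d(m x m) = (integral_a1^b1 u^3 du) * (integral_a2^b2 v^2 dv).
Inner integral in u: integral_{2}^{4} u^3 du = (4^4 - 2^4)/4
  = 60.
Inner integral in v: integral_{2}^{4} v^2 dv = (4^3 - 2^3)/3
  = 56/3.
Product: (60) * (56/3) = 1120.

1120
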